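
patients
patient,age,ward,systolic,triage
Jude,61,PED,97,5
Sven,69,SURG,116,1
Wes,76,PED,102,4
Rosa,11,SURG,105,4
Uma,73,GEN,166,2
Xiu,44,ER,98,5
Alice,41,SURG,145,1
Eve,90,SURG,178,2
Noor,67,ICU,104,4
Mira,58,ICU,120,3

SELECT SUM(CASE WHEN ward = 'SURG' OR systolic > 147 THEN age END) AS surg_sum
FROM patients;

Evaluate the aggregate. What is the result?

patient=Jude: ✗
patient=Sven: ✓ → 69
patient=Wes: ✗
patient=Rosa: ✓ → 11
patient=Uma: ✓ → 73
patient=Xiu: ✗
patient=Alice: ✓ → 41
patient=Eve: ✓ → 90
patient=Noor: ✗
patient=Mira: ✗
surg_sum = 69 + 11 + 73 + 41 + 90 = 284

284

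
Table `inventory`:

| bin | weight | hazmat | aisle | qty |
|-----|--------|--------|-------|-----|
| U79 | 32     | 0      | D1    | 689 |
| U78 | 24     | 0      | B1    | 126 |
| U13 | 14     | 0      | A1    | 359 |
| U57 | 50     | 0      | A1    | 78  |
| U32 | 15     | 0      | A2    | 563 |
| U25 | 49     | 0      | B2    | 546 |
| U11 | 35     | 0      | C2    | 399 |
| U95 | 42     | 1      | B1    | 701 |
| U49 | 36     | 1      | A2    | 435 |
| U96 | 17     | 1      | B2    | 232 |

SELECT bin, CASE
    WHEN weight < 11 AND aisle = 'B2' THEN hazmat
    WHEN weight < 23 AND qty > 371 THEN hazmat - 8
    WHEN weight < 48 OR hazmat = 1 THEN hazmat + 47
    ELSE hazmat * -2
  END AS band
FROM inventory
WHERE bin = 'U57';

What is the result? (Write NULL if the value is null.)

0

bin = U57: weight=50, hazmat=0, aisle=A1, qty=78.
weight < 11 AND aisle = 'B2' → false
weight < 23 AND qty > 371 → false
weight < 48 OR hazmat = 1 → false
No prior WHEN matched → ELSE → 0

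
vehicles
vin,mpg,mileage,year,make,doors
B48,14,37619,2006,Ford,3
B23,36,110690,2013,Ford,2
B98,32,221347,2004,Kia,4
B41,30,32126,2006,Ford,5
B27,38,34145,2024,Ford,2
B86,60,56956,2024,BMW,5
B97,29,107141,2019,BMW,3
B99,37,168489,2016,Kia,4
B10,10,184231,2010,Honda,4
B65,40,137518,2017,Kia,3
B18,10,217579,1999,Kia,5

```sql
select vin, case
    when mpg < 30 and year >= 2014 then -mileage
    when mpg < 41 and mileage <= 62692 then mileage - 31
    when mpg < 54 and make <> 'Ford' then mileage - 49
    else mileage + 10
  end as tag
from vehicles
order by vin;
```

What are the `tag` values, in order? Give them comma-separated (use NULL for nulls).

vin=B10: mpg < 54 and make <> 'Ford' → 184182
vin=B18: mpg < 54 and make <> 'Ford' → 217530
vin=B23: ELSE → 110700
vin=B27: mpg < 41 and mileage <= 62692 → 34114
vin=B41: mpg < 41 and mileage <= 62692 → 32095
vin=B48: mpg < 41 and mileage <= 62692 → 37588
vin=B65: mpg < 54 and make <> 'Ford' → 137469
vin=B86: ELSE → 56966
vin=B97: mpg < 30 and year >= 2014 → -107141
vin=B98: mpg < 54 and make <> 'Ford' → 221298
vin=B99: mpg < 54 and make <> 'Ford' → 168440

184182, 217530, 110700, 34114, 32095, 37588, 137469, 56966, -107141, 221298, 168440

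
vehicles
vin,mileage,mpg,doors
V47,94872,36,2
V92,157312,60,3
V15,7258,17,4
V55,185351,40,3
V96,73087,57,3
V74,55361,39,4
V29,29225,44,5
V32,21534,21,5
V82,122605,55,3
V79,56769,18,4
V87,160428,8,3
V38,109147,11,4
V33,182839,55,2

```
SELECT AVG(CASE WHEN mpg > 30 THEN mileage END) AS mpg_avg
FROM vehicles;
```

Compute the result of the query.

112581.5

vin=V47: ✓ → 94872
vin=V92: ✓ → 157312
vin=V15: ✗
vin=V55: ✓ → 185351
vin=V96: ✓ → 73087
vin=V74: ✓ → 55361
vin=V29: ✓ → 29225
vin=V32: ✗
vin=V82: ✓ → 122605
vin=V79: ✗
vin=V87: ✗
vin=V38: ✗
vin=V33: ✓ → 182839
mpg_avg = (94872 + 157312 + 185351 + 73087 + 55361 + 29225 + 122605 + 182839) / 8 = 112581.5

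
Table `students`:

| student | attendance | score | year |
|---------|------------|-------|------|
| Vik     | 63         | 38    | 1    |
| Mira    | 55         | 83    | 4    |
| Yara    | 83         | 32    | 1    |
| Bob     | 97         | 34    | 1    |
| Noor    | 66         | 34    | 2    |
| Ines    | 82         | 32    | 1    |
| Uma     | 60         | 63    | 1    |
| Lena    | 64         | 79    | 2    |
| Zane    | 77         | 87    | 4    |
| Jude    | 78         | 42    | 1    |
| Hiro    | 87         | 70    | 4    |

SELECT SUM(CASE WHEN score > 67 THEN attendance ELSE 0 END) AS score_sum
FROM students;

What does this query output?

283

student=Vik: ✗
student=Mira: ✓ → 55
student=Yara: ✗
student=Bob: ✗
student=Noor: ✗
student=Ines: ✗
student=Uma: ✗
student=Lena: ✓ → 64
student=Zane: ✓ → 77
student=Jude: ✗
student=Hiro: ✓ → 87
score_sum = 55 + 64 + 77 + 87 = 283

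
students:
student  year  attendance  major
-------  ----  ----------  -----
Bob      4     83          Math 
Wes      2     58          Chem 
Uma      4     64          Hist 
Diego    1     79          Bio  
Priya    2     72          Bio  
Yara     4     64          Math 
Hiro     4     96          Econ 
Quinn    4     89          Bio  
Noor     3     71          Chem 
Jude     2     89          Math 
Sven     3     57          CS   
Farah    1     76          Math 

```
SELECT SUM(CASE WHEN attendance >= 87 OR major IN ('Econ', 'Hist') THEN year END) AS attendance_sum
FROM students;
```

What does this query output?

student=Bob: ✗
student=Wes: ✗
student=Uma: ✓ → 4
student=Diego: ✗
student=Priya: ✗
student=Yara: ✗
student=Hiro: ✓ → 4
student=Quinn: ✓ → 4
student=Noor: ✗
student=Jude: ✓ → 2
student=Sven: ✗
student=Farah: ✗
attendance_sum = 4 + 4 + 4 + 2 = 14

14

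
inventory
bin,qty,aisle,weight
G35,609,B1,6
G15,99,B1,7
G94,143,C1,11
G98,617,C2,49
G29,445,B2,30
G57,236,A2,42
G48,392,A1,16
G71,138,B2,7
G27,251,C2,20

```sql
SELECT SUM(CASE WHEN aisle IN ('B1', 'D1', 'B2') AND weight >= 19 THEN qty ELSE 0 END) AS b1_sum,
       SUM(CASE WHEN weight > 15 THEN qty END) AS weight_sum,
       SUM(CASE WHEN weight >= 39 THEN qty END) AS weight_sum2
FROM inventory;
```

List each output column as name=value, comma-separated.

[b1_sum: aisle IN ('B1', 'D1', 'B2') AND weight >= 19]
bin=G35: ✗
bin=G15: ✗
bin=G94: ✗
bin=G98: ✗
bin=G29: ✓ → 445
bin=G57: ✗
bin=G48: ✗
bin=G71: ✗
bin=G27: ✗
b1_sum = 445
—
[weight_sum: weight > 15]
bin=G35: ✗
bin=G15: ✗
bin=G94: ✗
bin=G98: ✓ → 617
bin=G29: ✓ → 445
bin=G57: ✓ → 236
bin=G48: ✓ → 392
bin=G71: ✗
bin=G27: ✓ → 251
weight_sum = 617 + 445 + 236 + 392 + 251 = 1941
—
[weight_sum2: weight >= 39]
bin=G35: ✗
bin=G15: ✗
bin=G94: ✗
bin=G98: ✓ → 617
bin=G29: ✗
bin=G57: ✓ → 236
bin=G48: ✗
bin=G71: ✗
bin=G27: ✗
weight_sum2 = 617 + 236 = 853

b1_sum=445, weight_sum=1941, weight_sum2=853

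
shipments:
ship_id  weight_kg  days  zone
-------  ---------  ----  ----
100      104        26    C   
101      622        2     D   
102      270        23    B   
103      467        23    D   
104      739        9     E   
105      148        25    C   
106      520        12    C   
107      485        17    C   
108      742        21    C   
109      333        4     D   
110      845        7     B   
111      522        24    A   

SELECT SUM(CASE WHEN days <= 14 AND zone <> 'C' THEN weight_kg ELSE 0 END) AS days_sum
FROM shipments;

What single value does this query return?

2539

ship_id=100: ✗
ship_id=101: ✓ → 622
ship_id=102: ✗
ship_id=103: ✗
ship_id=104: ✓ → 739
ship_id=105: ✗
ship_id=106: ✗
ship_id=107: ✗
ship_id=108: ✗
ship_id=109: ✓ → 333
ship_id=110: ✓ → 845
ship_id=111: ✗
days_sum = 622 + 739 + 333 + 845 = 2539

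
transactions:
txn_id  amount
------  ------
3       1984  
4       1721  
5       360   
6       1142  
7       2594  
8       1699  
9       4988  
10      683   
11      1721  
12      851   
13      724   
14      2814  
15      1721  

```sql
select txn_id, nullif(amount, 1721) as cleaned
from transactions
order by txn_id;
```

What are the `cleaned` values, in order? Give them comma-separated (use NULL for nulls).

1984, NULL, 360, 1142, 2594, 1699, 4988, 683, NULL, 851, 724, 2814, NULL

txn_id=3: amount=1984 vs 1721: differ → 1984
txn_id=4: amount=1721 vs 1721: equal → NULL
txn_id=5: amount=360 vs 1721: differ → 360
txn_id=6: amount=1142 vs 1721: differ → 1142
txn_id=7: amount=2594 vs 1721: differ → 2594
txn_id=8: amount=1699 vs 1721: differ → 1699
txn_id=9: amount=4988 vs 1721: differ → 4988
txn_id=10: amount=683 vs 1721: differ → 683
txn_id=11: amount=1721 vs 1721: equal → NULL
txn_id=12: amount=851 vs 1721: differ → 851
txn_id=13: amount=724 vs 1721: differ → 724
txn_id=14: amount=2814 vs 1721: differ → 2814
txn_id=15: amount=1721 vs 1721: equal → NULL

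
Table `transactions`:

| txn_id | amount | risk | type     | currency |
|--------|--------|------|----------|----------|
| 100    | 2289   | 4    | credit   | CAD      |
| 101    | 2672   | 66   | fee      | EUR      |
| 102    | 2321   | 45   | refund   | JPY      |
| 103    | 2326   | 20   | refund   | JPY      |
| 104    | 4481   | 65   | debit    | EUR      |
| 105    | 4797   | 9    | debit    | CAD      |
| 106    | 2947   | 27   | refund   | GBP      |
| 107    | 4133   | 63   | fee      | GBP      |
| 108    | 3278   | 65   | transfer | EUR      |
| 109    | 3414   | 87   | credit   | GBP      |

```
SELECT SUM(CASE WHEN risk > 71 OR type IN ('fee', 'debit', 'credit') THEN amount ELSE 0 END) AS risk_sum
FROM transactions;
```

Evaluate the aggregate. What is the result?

21786

txn_id=100: ✓ → 2289
txn_id=101: ✓ → 2672
txn_id=102: ✗
txn_id=103: ✗
txn_id=104: ✓ → 4481
txn_id=105: ✓ → 4797
txn_id=106: ✗
txn_id=107: ✓ → 4133
txn_id=108: ✗
txn_id=109: ✓ → 3414
risk_sum = 2289 + 2672 + 4481 + 4797 + 4133 + 3414 = 21786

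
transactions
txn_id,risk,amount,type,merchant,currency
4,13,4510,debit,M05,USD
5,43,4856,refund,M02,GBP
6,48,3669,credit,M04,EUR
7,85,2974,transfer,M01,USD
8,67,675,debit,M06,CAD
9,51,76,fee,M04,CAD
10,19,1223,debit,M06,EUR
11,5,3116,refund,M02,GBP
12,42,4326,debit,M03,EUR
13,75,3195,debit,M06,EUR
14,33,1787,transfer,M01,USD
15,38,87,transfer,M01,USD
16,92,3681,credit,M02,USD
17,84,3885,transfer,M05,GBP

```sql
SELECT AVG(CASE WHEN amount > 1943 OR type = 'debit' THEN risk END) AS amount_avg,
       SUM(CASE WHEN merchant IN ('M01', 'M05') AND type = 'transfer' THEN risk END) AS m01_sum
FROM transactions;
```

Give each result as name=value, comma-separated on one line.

[amount_avg: amount > 1943 OR type = 'debit']
txn_id=4: ✓ → 13
txn_id=5: ✓ → 43
txn_id=6: ✓ → 48
txn_id=7: ✓ → 85
txn_id=8: ✓ → 67
txn_id=9: ✗
txn_id=10: ✓ → 19
txn_id=11: ✓ → 5
txn_id=12: ✓ → 42
txn_id=13: ✓ → 75
txn_id=14: ✗
txn_id=15: ✗
txn_id=16: ✓ → 92
txn_id=17: ✓ → 84
amount_avg = (13 + 43 + 48 + 85 + 67 + 19 + 5 + 42 + 75 + 92 + 84) / 11 = 52.0909090909
—
[m01_sum: merchant IN ('M01', 'M05') AND type = 'transfer']
txn_id=4: ✗
txn_id=5: ✗
txn_id=6: ✗
txn_id=7: ✓ → 85
txn_id=8: ✗
txn_id=9: ✗
txn_id=10: ✗
txn_id=11: ✗
txn_id=12: ✗
txn_id=13: ✗
txn_id=14: ✓ → 33
txn_id=15: ✓ → 38
txn_id=16: ✗
txn_id=17: ✓ → 84
m01_sum = 85 + 33 + 38 + 84 = 240

amount_avg=52.0909090909, m01_sum=240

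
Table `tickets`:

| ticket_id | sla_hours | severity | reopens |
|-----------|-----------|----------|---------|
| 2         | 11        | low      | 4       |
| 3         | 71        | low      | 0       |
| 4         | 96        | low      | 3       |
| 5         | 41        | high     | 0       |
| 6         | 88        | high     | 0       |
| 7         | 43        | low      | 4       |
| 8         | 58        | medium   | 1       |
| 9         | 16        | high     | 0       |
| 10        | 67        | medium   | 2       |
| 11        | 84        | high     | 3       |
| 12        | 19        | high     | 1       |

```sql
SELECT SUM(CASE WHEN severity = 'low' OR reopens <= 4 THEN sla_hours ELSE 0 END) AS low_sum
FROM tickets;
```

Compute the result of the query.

ticket_id=2: ✓ → 11
ticket_id=3: ✓ → 71
ticket_id=4: ✓ → 96
ticket_id=5: ✓ → 41
ticket_id=6: ✓ → 88
ticket_id=7: ✓ → 43
ticket_id=8: ✓ → 58
ticket_id=9: ✓ → 16
ticket_id=10: ✓ → 67
ticket_id=11: ✓ → 84
ticket_id=12: ✓ → 19
low_sum = 11 + 71 + 96 + 41 + 88 + 43 + 58 + 16 + 67 + 84 + 19 = 594

594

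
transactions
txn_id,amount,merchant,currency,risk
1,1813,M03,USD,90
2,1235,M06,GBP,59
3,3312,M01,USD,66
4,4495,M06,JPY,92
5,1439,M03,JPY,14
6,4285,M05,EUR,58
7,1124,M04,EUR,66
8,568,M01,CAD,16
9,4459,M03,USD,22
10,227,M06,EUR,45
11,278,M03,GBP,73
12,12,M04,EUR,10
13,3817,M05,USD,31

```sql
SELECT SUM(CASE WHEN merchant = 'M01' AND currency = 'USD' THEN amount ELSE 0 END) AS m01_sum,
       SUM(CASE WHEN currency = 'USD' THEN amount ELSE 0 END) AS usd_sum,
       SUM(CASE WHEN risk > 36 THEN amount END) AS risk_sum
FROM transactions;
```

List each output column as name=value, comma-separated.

m01_sum=3312, usd_sum=13401, risk_sum=16769

[m01_sum: merchant = 'M01' AND currency = 'USD']
txn_id=1: ✗
txn_id=2: ✗
txn_id=3: ✓ → 3312
txn_id=4: ✗
txn_id=5: ✗
txn_id=6: ✗
txn_id=7: ✗
txn_id=8: ✗
txn_id=9: ✗
txn_id=10: ✗
txn_id=11: ✗
txn_id=12: ✗
txn_id=13: ✗
m01_sum = 3312
—
[usd_sum: currency = 'USD']
txn_id=1: ✓ → 1813
txn_id=2: ✗
txn_id=3: ✓ → 3312
txn_id=4: ✗
txn_id=5: ✗
txn_id=6: ✗
txn_id=7: ✗
txn_id=8: ✗
txn_id=9: ✓ → 4459
txn_id=10: ✗
txn_id=11: ✗
txn_id=12: ✗
txn_id=13: ✓ → 3817
usd_sum = 1813 + 3312 + 4459 + 3817 = 13401
—
[risk_sum: risk > 36]
txn_id=1: ✓ → 1813
txn_id=2: ✓ → 1235
txn_id=3: ✓ → 3312
txn_id=4: ✓ → 4495
txn_id=5: ✗
txn_id=6: ✓ → 4285
txn_id=7: ✓ → 1124
txn_id=8: ✗
txn_id=9: ✗
txn_id=10: ✓ → 227
txn_id=11: ✓ → 278
txn_id=12: ✗
txn_id=13: ✗
risk_sum = 1813 + 1235 + 3312 + 4495 + 4285 + 1124 + 227 + 278 = 16769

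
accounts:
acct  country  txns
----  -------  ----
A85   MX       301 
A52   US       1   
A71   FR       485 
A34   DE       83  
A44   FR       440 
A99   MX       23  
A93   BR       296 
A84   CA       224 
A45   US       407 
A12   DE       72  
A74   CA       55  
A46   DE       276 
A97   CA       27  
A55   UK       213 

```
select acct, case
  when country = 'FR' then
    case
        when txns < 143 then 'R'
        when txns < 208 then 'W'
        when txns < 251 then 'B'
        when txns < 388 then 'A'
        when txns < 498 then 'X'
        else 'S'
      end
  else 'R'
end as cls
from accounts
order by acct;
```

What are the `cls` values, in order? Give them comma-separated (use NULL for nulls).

acct=A12: country='DE' → outer ELSE → R
acct=A34: country='DE' → outer ELSE → R
acct=A44: country='FR' → inner[txns < 498] → X
acct=A45: country='US' → outer ELSE → R
acct=A46: country='DE' → outer ELSE → R
acct=A52: country='US' → outer ELSE → R
acct=A55: country='UK' → outer ELSE → R
acct=A71: country='FR' → inner[txns < 498] → X
acct=A74: country='CA' → outer ELSE → R
acct=A84: country='CA' → outer ELSE → R
acct=A85: country='MX' → outer ELSE → R
acct=A93: country='BR' → outer ELSE → R
acct=A97: country='CA' → outer ELSE → R
acct=A99: country='MX' → outer ELSE → R

R, R, X, R, R, R, R, X, R, R, R, R, R, R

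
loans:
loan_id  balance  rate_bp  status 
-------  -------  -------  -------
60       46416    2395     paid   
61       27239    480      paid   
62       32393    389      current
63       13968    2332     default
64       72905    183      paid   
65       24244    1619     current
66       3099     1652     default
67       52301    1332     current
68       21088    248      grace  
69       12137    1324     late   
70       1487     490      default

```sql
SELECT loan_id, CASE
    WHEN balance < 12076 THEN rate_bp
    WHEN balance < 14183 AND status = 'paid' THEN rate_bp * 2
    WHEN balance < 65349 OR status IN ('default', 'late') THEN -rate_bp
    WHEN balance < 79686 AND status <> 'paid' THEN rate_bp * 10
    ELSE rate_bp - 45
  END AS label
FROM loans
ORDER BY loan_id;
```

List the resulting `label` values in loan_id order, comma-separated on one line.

loan_id=60: balance < 65349 OR status IN ('default', 'late') → -2395
loan_id=61: balance < 65349 OR status IN ('default', 'late') → -480
loan_id=62: balance < 65349 OR status IN ('default', 'late') → -389
loan_id=63: balance < 65349 OR status IN ('default', 'late') → -2332
loan_id=64: ELSE → 138
loan_id=65: balance < 65349 OR status IN ('default', 'late') → -1619
loan_id=66: balance < 12076 → 1652
loan_id=67: balance < 65349 OR status IN ('default', 'late') → -1332
loan_id=68: balance < 65349 OR status IN ('default', 'late') → -248
loan_id=69: balance < 65349 OR status IN ('default', 'late') → -1324
loan_id=70: balance < 12076 → 490

-2395, -480, -389, -2332, 138, -1619, 1652, -1332, -248, -1324, 490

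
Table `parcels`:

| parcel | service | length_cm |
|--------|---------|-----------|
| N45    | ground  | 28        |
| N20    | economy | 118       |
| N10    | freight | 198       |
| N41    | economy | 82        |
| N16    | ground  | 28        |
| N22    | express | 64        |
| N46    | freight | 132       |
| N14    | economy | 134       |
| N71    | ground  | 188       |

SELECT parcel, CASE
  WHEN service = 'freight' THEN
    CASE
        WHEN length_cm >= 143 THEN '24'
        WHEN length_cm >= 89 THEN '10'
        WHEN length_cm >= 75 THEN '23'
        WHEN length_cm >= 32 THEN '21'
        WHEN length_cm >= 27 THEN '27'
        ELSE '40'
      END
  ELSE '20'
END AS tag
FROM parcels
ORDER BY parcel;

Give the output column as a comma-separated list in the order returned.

24, 20, 20, 20, 20, 20, 20, 10, 20

parcel=N10: service='freight' → inner[length_cm >= 143] → 24
parcel=N14: service='economy' → outer ELSE → 20
parcel=N16: service='ground' → outer ELSE → 20
parcel=N20: service='economy' → outer ELSE → 20
parcel=N22: service='express' → outer ELSE → 20
parcel=N41: service='economy' → outer ELSE → 20
parcel=N45: service='ground' → outer ELSE → 20
parcel=N46: service='freight' → inner[length_cm >= 89] → 10
parcel=N71: service='ground' → outer ELSE → 20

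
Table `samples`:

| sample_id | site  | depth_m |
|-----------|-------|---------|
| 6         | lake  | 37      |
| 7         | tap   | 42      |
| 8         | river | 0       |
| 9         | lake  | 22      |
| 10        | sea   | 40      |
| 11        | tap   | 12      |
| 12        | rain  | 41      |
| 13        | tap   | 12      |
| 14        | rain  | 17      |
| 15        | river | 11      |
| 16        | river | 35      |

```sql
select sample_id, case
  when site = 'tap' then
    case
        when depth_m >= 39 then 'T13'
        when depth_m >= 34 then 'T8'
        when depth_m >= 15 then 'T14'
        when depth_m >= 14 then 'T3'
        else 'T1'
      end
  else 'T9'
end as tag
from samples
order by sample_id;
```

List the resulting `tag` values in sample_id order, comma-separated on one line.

sample_id=6: site='lake' → outer ELSE → T9
sample_id=7: site='tap' → inner[depth_m >= 39] → T13
sample_id=8: site='river' → outer ELSE → T9
sample_id=9: site='lake' → outer ELSE → T9
sample_id=10: site='sea' → outer ELSE → T9
sample_id=11: site='tap' → inner[ELSE] → T1
sample_id=12: site='rain' → outer ELSE → T9
sample_id=13: site='tap' → inner[ELSE] → T1
sample_id=14: site='rain' → outer ELSE → T9
sample_id=15: site='river' → outer ELSE → T9
sample_id=16: site='river' → outer ELSE → T9

T9, T13, T9, T9, T9, T1, T9, T1, T9, T9, T9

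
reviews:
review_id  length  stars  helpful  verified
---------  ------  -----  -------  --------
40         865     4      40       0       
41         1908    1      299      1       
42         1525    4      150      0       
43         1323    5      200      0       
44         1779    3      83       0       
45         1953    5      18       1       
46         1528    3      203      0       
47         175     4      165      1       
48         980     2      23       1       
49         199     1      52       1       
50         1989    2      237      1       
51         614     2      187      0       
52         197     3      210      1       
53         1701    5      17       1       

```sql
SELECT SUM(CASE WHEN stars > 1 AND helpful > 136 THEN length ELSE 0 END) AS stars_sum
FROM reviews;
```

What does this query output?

7351

review_id=40: ✗
review_id=41: ✗
review_id=42: ✓ → 1525
review_id=43: ✓ → 1323
review_id=44: ✗
review_id=45: ✗
review_id=46: ✓ → 1528
review_id=47: ✓ → 175
review_id=48: ✗
review_id=49: ✗
review_id=50: ✓ → 1989
review_id=51: ✓ → 614
review_id=52: ✓ → 197
review_id=53: ✗
stars_sum = 1525 + 1323 + 1528 + 175 + 1989 + 614 + 197 = 7351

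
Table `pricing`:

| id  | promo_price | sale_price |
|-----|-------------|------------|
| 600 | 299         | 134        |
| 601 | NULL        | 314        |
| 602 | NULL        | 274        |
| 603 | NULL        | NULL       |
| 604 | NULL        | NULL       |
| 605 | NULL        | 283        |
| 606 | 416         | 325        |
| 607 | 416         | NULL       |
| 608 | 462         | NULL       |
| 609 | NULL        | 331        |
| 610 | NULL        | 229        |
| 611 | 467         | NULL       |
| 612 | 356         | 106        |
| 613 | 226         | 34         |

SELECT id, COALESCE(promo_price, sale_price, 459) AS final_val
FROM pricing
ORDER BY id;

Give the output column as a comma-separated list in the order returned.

299, 314, 274, 459, 459, 283, 416, 416, 462, 331, 229, 467, 356, 226

id=600: promo_price=299 → 299
id=601: promo_price=NULL, sale_price=314 → 314
id=602: promo_price=NULL, sale_price=274 → 274
id=603: promo_price=NULL, sale_price=NULL, → literal 459 → 459
id=604: promo_price=NULL, sale_price=NULL, → literal 459 → 459
id=605: promo_price=NULL, sale_price=283 → 283
id=606: promo_price=416 → 416
id=607: promo_price=416 → 416
id=608: promo_price=462 → 462
id=609: promo_price=NULL, sale_price=331 → 331
id=610: promo_price=NULL, sale_price=229 → 229
id=611: promo_price=467 → 467
id=612: promo_price=356 → 356
id=613: promo_price=226 → 226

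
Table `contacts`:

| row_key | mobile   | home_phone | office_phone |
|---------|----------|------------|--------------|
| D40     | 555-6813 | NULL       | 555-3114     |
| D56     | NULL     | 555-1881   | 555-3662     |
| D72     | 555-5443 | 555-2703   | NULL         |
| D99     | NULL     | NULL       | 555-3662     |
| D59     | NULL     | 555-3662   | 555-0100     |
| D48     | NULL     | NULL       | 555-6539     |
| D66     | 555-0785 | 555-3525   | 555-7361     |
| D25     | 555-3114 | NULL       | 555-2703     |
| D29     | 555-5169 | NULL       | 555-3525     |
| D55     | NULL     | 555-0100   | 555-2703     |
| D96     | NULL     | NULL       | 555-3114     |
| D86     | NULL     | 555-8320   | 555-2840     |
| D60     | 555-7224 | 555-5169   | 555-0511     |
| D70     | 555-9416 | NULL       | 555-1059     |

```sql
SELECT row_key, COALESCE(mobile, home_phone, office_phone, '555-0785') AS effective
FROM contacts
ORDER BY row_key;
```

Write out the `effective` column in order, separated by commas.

row_key=D25: mobile=555-3114 → 555-3114
row_key=D29: mobile=555-5169 → 555-5169
row_key=D40: mobile=555-6813 → 555-6813
row_key=D48: mobile=NULL, home_phone=NULL, office_phone=555-6539 → 555-6539
row_key=D55: mobile=NULL, home_phone=555-0100 → 555-0100
row_key=D56: mobile=NULL, home_phone=555-1881 → 555-1881
row_key=D59: mobile=NULL, home_phone=555-3662 → 555-3662
row_key=D60: mobile=555-7224 → 555-7224
row_key=D66: mobile=555-0785 → 555-0785
row_key=D70: mobile=555-9416 → 555-9416
row_key=D72: mobile=555-5443 → 555-5443
row_key=D86: mobile=NULL, home_phone=555-8320 → 555-8320
row_key=D96: mobile=NULL, home_phone=NULL, office_phone=555-3114 → 555-3114
row_key=D99: mobile=NULL, home_phone=NULL, office_phone=555-3662 → 555-3662

555-3114, 555-5169, 555-6813, 555-6539, 555-0100, 555-1881, 555-3662, 555-7224, 555-0785, 555-9416, 555-5443, 555-8320, 555-3114, 555-3662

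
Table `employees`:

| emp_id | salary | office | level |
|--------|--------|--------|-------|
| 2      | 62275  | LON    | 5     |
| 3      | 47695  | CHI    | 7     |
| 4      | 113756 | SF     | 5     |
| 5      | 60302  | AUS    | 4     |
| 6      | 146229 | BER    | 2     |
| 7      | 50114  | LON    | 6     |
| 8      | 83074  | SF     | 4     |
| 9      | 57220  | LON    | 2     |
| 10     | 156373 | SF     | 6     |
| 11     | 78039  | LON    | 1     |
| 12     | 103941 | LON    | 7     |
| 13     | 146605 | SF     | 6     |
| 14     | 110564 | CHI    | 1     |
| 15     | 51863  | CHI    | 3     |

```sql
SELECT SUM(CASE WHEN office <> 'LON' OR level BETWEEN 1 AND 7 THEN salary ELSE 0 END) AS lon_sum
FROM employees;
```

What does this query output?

emp_id=2: ✓ → 62275
emp_id=3: ✓ → 47695
emp_id=4: ✓ → 113756
emp_id=5: ✓ → 60302
emp_id=6: ✓ → 146229
emp_id=7: ✓ → 50114
emp_id=8: ✓ → 83074
emp_id=9: ✓ → 57220
emp_id=10: ✓ → 156373
emp_id=11: ✓ → 78039
emp_id=12: ✓ → 103941
emp_id=13: ✓ → 146605
emp_id=14: ✓ → 110564
emp_id=15: ✓ → 51863
lon_sum = 62275 + 47695 + 113756 + 60302 + 146229 + 50114 + 83074 + 57220 + 156373 + 78039 + 103941 + 146605 + 110564 + 51863 = 1268050

1268050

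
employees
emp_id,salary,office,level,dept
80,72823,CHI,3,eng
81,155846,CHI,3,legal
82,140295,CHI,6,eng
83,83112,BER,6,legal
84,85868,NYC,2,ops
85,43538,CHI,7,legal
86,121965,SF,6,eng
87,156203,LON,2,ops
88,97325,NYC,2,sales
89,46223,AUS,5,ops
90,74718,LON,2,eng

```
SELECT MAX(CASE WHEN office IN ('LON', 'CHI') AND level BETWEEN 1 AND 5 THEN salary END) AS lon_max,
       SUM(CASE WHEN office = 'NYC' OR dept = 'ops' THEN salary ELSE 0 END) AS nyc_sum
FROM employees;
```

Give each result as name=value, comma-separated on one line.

lon_max=156203, nyc_sum=385619

[lon_max: office IN ('LON', 'CHI') AND level BETWEEN 1 AND 5]
emp_id=80: ✓ → 72823
emp_id=81: ✓ → 155846
emp_id=82: ✗
emp_id=83: ✗
emp_id=84: ✗
emp_id=85: ✗
emp_id=86: ✗
emp_id=87: ✓ → 156203
emp_id=88: ✗
emp_id=89: ✗
emp_id=90: ✓ → 74718
lon_max = MAX(72823, 155846, 156203, 74718) = 156203
—
[nyc_sum: office = 'NYC' OR dept = 'ops']
emp_id=80: ✗
emp_id=81: ✗
emp_id=82: ✗
emp_id=83: ✗
emp_id=84: ✓ → 85868
emp_id=85: ✗
emp_id=86: ✗
emp_id=87: ✓ → 156203
emp_id=88: ✓ → 97325
emp_id=89: ✓ → 46223
emp_id=90: ✗
nyc_sum = 85868 + 156203 + 97325 + 46223 = 385619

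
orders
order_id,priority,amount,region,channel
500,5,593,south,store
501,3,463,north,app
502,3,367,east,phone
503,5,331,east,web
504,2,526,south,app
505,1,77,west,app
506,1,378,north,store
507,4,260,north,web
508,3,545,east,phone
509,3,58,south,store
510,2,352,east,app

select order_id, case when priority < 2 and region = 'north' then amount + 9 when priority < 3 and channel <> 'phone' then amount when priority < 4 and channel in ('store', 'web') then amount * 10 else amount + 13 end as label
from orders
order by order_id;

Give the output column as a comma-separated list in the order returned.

order_id=500: ELSE → 606
order_id=501: ELSE → 476
order_id=502: ELSE → 380
order_id=503: ELSE → 344
order_id=504: priority < 3 and channel <> 'phone' → 526
order_id=505: priority < 3 and channel <> 'phone' → 77
order_id=506: priority < 2 and region = 'north' → 387
order_id=507: ELSE → 273
order_id=508: ELSE → 558
order_id=509: priority < 4 and channel in ('store', 'web') → 580
order_id=510: priority < 3 and channel <> 'phone' → 352

606, 476, 380, 344, 526, 77, 387, 273, 558, 580, 352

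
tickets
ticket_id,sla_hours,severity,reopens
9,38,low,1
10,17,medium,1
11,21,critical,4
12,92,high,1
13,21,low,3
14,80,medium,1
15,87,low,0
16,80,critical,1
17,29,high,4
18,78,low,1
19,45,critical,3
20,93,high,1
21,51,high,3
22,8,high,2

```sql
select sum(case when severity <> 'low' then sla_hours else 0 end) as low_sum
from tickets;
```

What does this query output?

516

ticket_id=9: ✗
ticket_id=10: ✓ → 17
ticket_id=11: ✓ → 21
ticket_id=12: ✓ → 92
ticket_id=13: ✗
ticket_id=14: ✓ → 80
ticket_id=15: ✗
ticket_id=16: ✓ → 80
ticket_id=17: ✓ → 29
ticket_id=18: ✗
ticket_id=19: ✓ → 45
ticket_id=20: ✓ → 93
ticket_id=21: ✓ → 51
ticket_id=22: ✓ → 8
low_sum = 17 + 21 + 92 + 80 + 80 + 29 + 45 + 93 + 51 + 8 = 516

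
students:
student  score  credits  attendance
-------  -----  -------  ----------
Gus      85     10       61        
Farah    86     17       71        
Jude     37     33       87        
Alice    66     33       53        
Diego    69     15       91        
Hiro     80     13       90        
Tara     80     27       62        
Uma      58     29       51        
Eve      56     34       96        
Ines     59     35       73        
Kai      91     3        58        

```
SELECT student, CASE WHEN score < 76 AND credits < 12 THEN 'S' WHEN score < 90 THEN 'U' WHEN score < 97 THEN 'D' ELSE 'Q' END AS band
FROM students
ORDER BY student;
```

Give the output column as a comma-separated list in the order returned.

student=Alice: score < 90 → U
student=Diego: score < 90 → U
student=Eve: score < 90 → U
student=Farah: score < 90 → U
student=Gus: score < 90 → U
student=Hiro: score < 90 → U
student=Ines: score < 90 → U
student=Jude: score < 90 → U
student=Kai: score < 97 → D
student=Tara: score < 90 → U
student=Uma: score < 90 → U

U, U, U, U, U, U, U, U, D, U, U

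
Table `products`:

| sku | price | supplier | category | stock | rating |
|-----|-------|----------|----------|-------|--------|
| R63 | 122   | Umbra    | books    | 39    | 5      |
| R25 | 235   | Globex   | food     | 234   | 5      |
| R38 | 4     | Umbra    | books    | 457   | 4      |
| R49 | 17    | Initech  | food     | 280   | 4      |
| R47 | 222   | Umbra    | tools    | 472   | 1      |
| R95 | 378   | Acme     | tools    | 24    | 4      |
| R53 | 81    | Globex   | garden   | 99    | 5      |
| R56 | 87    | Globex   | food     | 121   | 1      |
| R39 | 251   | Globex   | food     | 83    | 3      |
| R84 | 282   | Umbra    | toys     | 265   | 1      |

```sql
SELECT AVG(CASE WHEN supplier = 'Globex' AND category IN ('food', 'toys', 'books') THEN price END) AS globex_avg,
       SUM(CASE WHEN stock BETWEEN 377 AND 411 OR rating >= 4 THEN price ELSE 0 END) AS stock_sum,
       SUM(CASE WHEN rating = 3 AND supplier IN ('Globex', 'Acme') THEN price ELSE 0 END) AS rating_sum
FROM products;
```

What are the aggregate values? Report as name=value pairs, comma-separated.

[globex_avg: supplier = 'Globex' AND category IN ('food', 'toys', 'books')]
sku=R63: ✗
sku=R25: ✓ → 235
sku=R38: ✗
sku=R49: ✗
sku=R47: ✗
sku=R95: ✗
sku=R53: ✗
sku=R56: ✓ → 87
sku=R39: ✓ → 251
sku=R84: ✗
globex_avg = (235 + 87 + 251) / 3 = 191
—
[stock_sum: stock BETWEEN 377 AND 411 OR rating >= 4]
sku=R63: ✓ → 122
sku=R25: ✓ → 235
sku=R38: ✓ → 4
sku=R49: ✓ → 17
sku=R47: ✗
sku=R95: ✓ → 378
sku=R53: ✓ → 81
sku=R56: ✗
sku=R39: ✗
sku=R84: ✗
stock_sum = 122 + 235 + 4 + 17 + 378 + 81 = 837
—
[rating_sum: rating = 3 AND supplier IN ('Globex', 'Acme')]
sku=R63: ✗
sku=R25: ✗
sku=R38: ✗
sku=R49: ✗
sku=R47: ✗
sku=R95: ✗
sku=R53: ✗
sku=R56: ✗
sku=R39: ✓ → 251
sku=R84: ✗
rating_sum = 251

globex_avg=191, stock_sum=837, rating_sum=251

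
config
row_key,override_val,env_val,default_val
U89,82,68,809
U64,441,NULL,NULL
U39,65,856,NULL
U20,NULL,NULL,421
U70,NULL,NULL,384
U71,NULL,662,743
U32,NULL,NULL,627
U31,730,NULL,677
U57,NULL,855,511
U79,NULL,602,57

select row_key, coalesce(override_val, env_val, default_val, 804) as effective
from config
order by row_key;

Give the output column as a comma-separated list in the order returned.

row_key=U20: override_val=NULL, env_val=NULL, default_val=421 → 421
row_key=U31: override_val=730 → 730
row_key=U32: override_val=NULL, env_val=NULL, default_val=627 → 627
row_key=U39: override_val=65 → 65
row_key=U57: override_val=NULL, env_val=855 → 855
row_key=U64: override_val=441 → 441
row_key=U70: override_val=NULL, env_val=NULL, default_val=384 → 384
row_key=U71: override_val=NULL, env_val=662 → 662
row_key=U79: override_val=NULL, env_val=602 → 602
row_key=U89: override_val=82 → 82

421, 730, 627, 65, 855, 441, 384, 662, 602, 82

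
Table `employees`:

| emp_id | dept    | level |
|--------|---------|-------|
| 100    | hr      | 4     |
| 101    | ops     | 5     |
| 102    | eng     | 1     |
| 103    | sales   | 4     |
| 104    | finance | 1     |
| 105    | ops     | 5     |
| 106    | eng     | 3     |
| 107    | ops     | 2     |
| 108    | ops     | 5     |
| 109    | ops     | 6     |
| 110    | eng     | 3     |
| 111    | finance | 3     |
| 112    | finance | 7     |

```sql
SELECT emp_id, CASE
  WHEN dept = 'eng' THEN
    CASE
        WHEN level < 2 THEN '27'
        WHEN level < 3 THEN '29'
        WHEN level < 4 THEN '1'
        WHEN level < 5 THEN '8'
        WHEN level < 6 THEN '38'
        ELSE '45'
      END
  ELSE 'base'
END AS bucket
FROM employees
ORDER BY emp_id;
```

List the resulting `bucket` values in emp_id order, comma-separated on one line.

base, base, 27, base, base, base, 1, base, base, base, 1, base, base

emp_id=100: dept='hr' → outer ELSE → base
emp_id=101: dept='ops' → outer ELSE → base
emp_id=102: dept='eng' → inner[level < 2] → 27
emp_id=103: dept='sales' → outer ELSE → base
emp_id=104: dept='finance' → outer ELSE → base
emp_id=105: dept='ops' → outer ELSE → base
emp_id=106: dept='eng' → inner[level < 4] → 1
emp_id=107: dept='ops' → outer ELSE → base
emp_id=108: dept='ops' → outer ELSE → base
emp_id=109: dept='ops' → outer ELSE → base
emp_id=110: dept='eng' → inner[level < 4] → 1
emp_id=111: dept='finance' → outer ELSE → base
emp_id=112: dept='finance' → outer ELSE → base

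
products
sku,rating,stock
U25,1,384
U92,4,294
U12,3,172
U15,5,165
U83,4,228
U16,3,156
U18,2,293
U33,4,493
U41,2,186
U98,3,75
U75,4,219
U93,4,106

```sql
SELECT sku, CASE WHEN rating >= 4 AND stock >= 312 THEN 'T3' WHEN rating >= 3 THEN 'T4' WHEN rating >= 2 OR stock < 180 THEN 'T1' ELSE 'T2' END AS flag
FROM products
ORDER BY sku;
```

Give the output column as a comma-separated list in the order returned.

T4, T4, T4, T1, T2, T3, T1, T4, T4, T4, T4, T4

sku=U12: rating >= 3 → T4
sku=U15: rating >= 3 → T4
sku=U16: rating >= 3 → T4
sku=U18: rating >= 2 OR stock < 180 → T1
sku=U25: ELSE → T2
sku=U33: rating >= 4 AND stock >= 312 → T3
sku=U41: rating >= 2 OR stock < 180 → T1
sku=U75: rating >= 3 → T4
sku=U83: rating >= 3 → T4
sku=U92: rating >= 3 → T4
sku=U93: rating >= 3 → T4
sku=U98: rating >= 3 → T4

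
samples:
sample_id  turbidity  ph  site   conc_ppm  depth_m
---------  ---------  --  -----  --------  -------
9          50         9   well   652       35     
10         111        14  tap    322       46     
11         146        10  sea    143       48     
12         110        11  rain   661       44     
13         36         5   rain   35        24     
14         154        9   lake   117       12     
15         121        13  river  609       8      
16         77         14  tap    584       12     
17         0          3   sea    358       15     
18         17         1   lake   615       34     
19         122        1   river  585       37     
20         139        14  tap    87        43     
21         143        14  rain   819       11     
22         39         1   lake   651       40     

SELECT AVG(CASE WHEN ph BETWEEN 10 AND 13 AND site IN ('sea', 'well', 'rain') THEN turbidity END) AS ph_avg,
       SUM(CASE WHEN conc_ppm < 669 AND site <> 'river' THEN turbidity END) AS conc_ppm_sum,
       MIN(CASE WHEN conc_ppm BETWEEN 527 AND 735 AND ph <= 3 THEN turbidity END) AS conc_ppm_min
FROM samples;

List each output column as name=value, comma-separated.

[ph_avg: ph BETWEEN 10 AND 13 AND site IN ('sea', 'well', 'rain')]
sample_id=9: ✗
sample_id=10: ✗
sample_id=11: ✓ → 146
sample_id=12: ✓ → 110
sample_id=13: ✗
sample_id=14: ✗
sample_id=15: ✗
sample_id=16: ✗
sample_id=17: ✗
sample_id=18: ✗
sample_id=19: ✗
sample_id=20: ✗
sample_id=21: ✗
sample_id=22: ✗
ph_avg = (146 + 110) / 2 = 128
—
[conc_ppm_sum: conc_ppm < 669 AND site <> 'river']
sample_id=9: ✓ → 50
sample_id=10: ✓ → 111
sample_id=11: ✓ → 146
sample_id=12: ✓ → 110
sample_id=13: ✓ → 36
sample_id=14: ✓ → 154
sample_id=15: ✗
sample_id=16: ✓ → 77
sample_id=17: ✓ → 0
sample_id=18: ✓ → 17
sample_id=19: ✗
sample_id=20: ✓ → 139
sample_id=21: ✗
sample_id=22: ✓ → 39
conc_ppm_sum = 50 + 111 + 146 + 110 + 36 + 154 + 77 + 17 + 139 + 39 = 879
—
[conc_ppm_min: conc_ppm BETWEEN 527 AND 735 AND ph <= 3]
sample_id=9: ✗
sample_id=10: ✗
sample_id=11: ✗
sample_id=12: ✗
sample_id=13: ✗
sample_id=14: ✗
sample_id=15: ✗
sample_id=16: ✗
sample_id=17: ✗
sample_id=18: ✓ → 17
sample_id=19: ✓ → 122
sample_id=20: ✗
sample_id=21: ✗
sample_id=22: ✓ → 39
conc_ppm_min = MIN(17, 122, 39) = 17

ph_avg=128, conc_ppm_sum=879, conc_ppm_min=17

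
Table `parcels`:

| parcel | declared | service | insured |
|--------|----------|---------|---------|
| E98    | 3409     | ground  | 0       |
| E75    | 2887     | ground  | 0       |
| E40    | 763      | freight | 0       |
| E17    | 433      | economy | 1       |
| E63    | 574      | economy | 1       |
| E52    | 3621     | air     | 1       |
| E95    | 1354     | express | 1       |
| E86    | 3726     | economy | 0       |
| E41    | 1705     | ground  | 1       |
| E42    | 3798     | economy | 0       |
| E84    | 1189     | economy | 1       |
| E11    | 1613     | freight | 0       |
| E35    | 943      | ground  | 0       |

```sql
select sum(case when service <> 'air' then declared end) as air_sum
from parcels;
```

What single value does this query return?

22394

parcel=E98: ✓ → 3409
parcel=E75: ✓ → 2887
parcel=E40: ✓ → 763
parcel=E17: ✓ → 433
parcel=E63: ✓ → 574
parcel=E52: ✗
parcel=E95: ✓ → 1354
parcel=E86: ✓ → 3726
parcel=E41: ✓ → 1705
parcel=E42: ✓ → 3798
parcel=E84: ✓ → 1189
parcel=E11: ✓ → 1613
parcel=E35: ✓ → 943
air_sum = 3409 + 2887 + 763 + 433 + 574 + 1354 + 3726 + 1705 + 3798 + 1189 + 1613 + 943 = 22394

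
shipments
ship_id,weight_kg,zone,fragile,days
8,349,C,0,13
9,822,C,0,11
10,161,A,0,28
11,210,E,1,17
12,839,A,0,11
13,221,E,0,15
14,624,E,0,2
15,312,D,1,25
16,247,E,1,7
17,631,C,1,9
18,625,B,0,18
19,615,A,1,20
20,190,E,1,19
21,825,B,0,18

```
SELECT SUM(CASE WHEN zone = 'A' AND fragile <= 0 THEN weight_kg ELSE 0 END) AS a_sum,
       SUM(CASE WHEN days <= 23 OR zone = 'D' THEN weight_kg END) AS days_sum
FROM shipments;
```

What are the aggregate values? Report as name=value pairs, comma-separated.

[a_sum: zone = 'A' AND fragile <= 0]
ship_id=8: ✗
ship_id=9: ✗
ship_id=10: ✓ → 161
ship_id=11: ✗
ship_id=12: ✓ → 839
ship_id=13: ✗
ship_id=14: ✗
ship_id=15: ✗
ship_id=16: ✗
ship_id=17: ✗
ship_id=18: ✗
ship_id=19: ✗
ship_id=20: ✗
ship_id=21: ✗
a_sum = 161 + 839 = 1000
—
[days_sum: days <= 23 OR zone = 'D']
ship_id=8: ✓ → 349
ship_id=9: ✓ → 822
ship_id=10: ✗
ship_id=11: ✓ → 210
ship_id=12: ✓ → 839
ship_id=13: ✓ → 221
ship_id=14: ✓ → 624
ship_id=15: ✓ → 312
ship_id=16: ✓ → 247
ship_id=17: ✓ → 631
ship_id=18: ✓ → 625
ship_id=19: ✓ → 615
ship_id=20: ✓ → 190
ship_id=21: ✓ → 825
days_sum = 349 + 822 + 210 + 839 + 221 + 624 + 312 + 247 + 631 + 625 + 615 + 190 + 825 = 6510

a_sum=1000, days_sum=6510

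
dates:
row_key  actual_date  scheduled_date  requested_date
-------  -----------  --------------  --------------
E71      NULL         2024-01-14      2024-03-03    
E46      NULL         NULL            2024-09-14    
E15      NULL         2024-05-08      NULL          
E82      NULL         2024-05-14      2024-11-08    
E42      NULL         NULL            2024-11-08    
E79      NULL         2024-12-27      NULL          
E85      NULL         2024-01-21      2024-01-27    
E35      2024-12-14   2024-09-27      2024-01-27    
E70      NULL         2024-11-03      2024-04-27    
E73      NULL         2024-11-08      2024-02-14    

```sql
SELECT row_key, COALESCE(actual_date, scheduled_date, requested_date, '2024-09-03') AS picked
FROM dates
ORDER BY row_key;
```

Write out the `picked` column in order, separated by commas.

row_key=E15: actual_date=NULL, scheduled_date=2024-05-08 → 2024-05-08
row_key=E35: actual_date=2024-12-14 → 2024-12-14
row_key=E42: actual_date=NULL, scheduled_date=NULL, requested_date=2024-11-08 → 2024-11-08
row_key=E46: actual_date=NULL, scheduled_date=NULL, requested_date=2024-09-14 → 2024-09-14
row_key=E70: actual_date=NULL, scheduled_date=2024-11-03 → 2024-11-03
row_key=E71: actual_date=NULL, scheduled_date=2024-01-14 → 2024-01-14
row_key=E73: actual_date=NULL, scheduled_date=2024-11-08 → 2024-11-08
row_key=E79: actual_date=NULL, scheduled_date=2024-12-27 → 2024-12-27
row_key=E82: actual_date=NULL, scheduled_date=2024-05-14 → 2024-05-14
row_key=E85: actual_date=NULL, scheduled_date=2024-01-21 → 2024-01-21

2024-05-08, 2024-12-14, 2024-11-08, 2024-09-14, 2024-11-03, 2024-01-14, 2024-11-08, 2024-12-27, 2024-05-14, 2024-01-21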